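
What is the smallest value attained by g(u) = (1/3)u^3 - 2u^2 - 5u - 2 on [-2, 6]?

The derivative is u^2 - 4u - 5, which vanishes at u = -1 and u = 5.
Candidates: g(-2) = -8/3, g(-1) = 2/3, g(5) = -106/3, g(6) = -32.
So the minimum is g(5) = -106/3.

-106/3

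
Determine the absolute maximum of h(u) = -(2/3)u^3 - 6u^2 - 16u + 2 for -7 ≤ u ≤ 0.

146/3

The derivative is -2u^2 - 12u - 16, which vanishes at u = -4 and u = -2.
Candidates: h(-7) = 146/3,  h(-4) = 38/3,  h(-2) = 46/3,  h(0) = 2.
So the maximum is h(-7) = 146/3.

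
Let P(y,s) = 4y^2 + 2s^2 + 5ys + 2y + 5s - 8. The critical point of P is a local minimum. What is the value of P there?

∂P/∂y = 8y + 5s + 2 = 0 and ∂P/∂s = 5y + 4s + 5 = 0, so (y, s) = (17/7, -30/7).
The Hessian has P_{yy} = 8, P_{ss} = 4, P_{ys} = 5, giving D = 7 > 0 with P_{yy} > 0, so the point is a local minimum.
P(17/7, -30/7) = -114/7.

-114/7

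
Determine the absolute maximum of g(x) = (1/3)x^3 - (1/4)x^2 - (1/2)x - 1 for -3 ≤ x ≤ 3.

Differentiating, g'(x) = x^2 - (1/2)x - 1/2; which vanishes at x = -1/2 and x = 1.
Compare values at every candidate in [-3, 3]: g(-3) = -43/4,  g(-1/2) = -41/48,  g(1) = -17/12,  g(3) = 17/4.
The maximum over the interval is 17/4, attained at x = 3.

17/4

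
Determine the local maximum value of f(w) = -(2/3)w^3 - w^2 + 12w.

44/3

f'(w) = -2w^2 - 2w + 12 = 0 at w = -3, 2.
f''(w) = -4w - 2. f''(-3) = 10 > 0 ⇒ local minimum; f''(2) = -10 < 0 ⇒ local maximum.
Thus f has its local maximum at w = 2, with value 44/3.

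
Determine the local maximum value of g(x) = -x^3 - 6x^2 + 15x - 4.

Critical points: g'(x) = -3x^2 - 12x + 15 vanishes at x = -5, 1.
Second-derivative test with g''(x) = -6x - 12: g''(-5) = 18 > 0 ⇒ local minimum; g''(1) = -18 < 0 ⇒ local maximum.
So the local maximum value is g(1) = 4.

4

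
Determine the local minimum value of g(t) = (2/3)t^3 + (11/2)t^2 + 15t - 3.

g'(t) = 2t^2 + 11t + 15 = 0 at t = -3, -5/2.
g''(t) = 4t + 11. g''(-3) = -1 < 0 ⇒ local maximum; g''(-5/2) = 1 > 0 ⇒ local minimum.
The local minimum is g(-5/2) = -397/24.

-397/24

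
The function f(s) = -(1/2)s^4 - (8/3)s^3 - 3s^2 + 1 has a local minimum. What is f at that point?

f'(s) = -2s^3 - 8s^2 - 6s. Setting f'(s) = 0 gives s ∈ {-3, -1, 0}.
Since f''(s) = -6s^2 - 16s - 6, we get f''(-3) = -12 < 0 ⇒ local maximum; f''(-1) = 4 > 0 ⇒ local minimum; f''(0) = -6 < 0 ⇒ local maximum.
Thus f has its local minimum at s = -1, with value 1/6.

1/6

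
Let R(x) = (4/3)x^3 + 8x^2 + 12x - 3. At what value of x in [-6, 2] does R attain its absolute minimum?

R'(x) = 4x^2 + 16x + 12, which vanishes at x = -3 and x = -1.
Candidates: R(-6) = -75; R(-3) = -3; R(-1) = -25/3; R(2) = 191/3.
So the minimum is R(-6) = -75.

-6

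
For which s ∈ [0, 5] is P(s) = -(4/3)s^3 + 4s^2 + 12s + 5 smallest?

5

The derivative is -4s^2 + 8s + 12, whose only zero in [0, 5] is s = 3.
Compare values at every candidate in [0, 5]: P(0) = 5; P(3) = 41; P(5) = -5/3.
Hence the absolute minimum is -5/3 at s = 5.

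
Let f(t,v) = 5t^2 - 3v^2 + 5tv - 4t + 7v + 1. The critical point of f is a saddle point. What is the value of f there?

∂f/∂t = 10t + 5v - 4 = 0 and ∂f/∂v = 5t - 6v + 7 = 0, so (t, v) = (-11/85, 18/17).
The Hessian has f_{tt} = 10, f_{vv} = -6, f_{tv} = 5, giving D = -85 < 0, so the point is a saddle point.
f(-11/85, 18/17) = 422/85.

422/85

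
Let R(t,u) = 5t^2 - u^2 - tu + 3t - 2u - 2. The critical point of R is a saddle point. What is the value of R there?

∂R/∂t = 10t - u + 3 = 0 and ∂R/∂u = -t - 2u - 2 = 0, so (t, u) = (-8/21, -17/21).
The Hessian has R_{tt} = 10, R_{uu} = -2, R_{tu} = -1, giving D = -21 < 0, so the point is a saddle point.
R(-8/21, -17/21) = -37/21.

-37/21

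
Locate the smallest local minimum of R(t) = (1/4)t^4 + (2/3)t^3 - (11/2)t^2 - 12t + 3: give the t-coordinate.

R'(t) = t^3 + 2t^2 - 11t - 12 = 0 at t = -4, -1, 3.
Since R''(t) = 3t^2 + 4t - 11, we get R''(-4) = 21 > 0 ⇒ local minimum; R''(-1) = -12 < 0 ⇒ local maximum; R''(3) = 28 > 0 ⇒ local minimum.
Thus R has its smallest local minimum at t = 3, with value -177/4.

3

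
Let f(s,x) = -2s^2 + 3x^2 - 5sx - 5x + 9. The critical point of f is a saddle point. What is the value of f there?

391/49

∂f/∂s = -4s - 5x = 0 and ∂f/∂x = -5s + 6x - 5 = 0, so (s, x) = (-25/49, 20/49).
The Hessian has f_{ss} = -4, f_{xx} = 6, f_{sx} = -5, giving D = -49 < 0, so the point is a saddle point.
f(-25/49, 20/49) = 391/49.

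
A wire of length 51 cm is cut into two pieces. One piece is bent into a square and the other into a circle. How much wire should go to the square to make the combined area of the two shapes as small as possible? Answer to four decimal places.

Let x be the length used for the square. Square side x/4; circle radius (51−x)/(2π).
A(x) = (x/4)² + π·((51−x)/(2π))² = x²/16 + (51−x)²/(4π) for 0 ≤ x ≤ 51. A'(x) = x/8 − (51−x)/(2π) = 0 gives x = 4·51/(π+4) ≈ 28.5651.
A'' = 1/8 + 1/(2π) > 0, so this gives the minimum combined area; x ≈ 28.5651 cm to the square.

28.5651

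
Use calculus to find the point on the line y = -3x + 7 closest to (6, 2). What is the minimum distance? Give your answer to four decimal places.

4.1110

Minimize D(x)^2 = (x - 6)^2 + (-3x + 5)^2.
d/dx[D^2] = 2(x - 6) + 2·(-3)·(-3x + 5) = 0 ⇒ x = 21/10.
Then y = 7/10 and the distance is √(169/10) ≈ 4.1110.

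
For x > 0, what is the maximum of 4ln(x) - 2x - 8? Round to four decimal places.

g'(x) = 4/x − 2 = 0 gives x = 2.
g''(x) = -4/x², which is negative for x > 0, so this is a local maximum.
g(2) = 4·ln(2) - 4 - 8 ≈ -9.2274.

-9.2274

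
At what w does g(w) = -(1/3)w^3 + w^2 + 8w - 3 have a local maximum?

Critical points: g'(w) = -w^2 + 2w + 8 vanishes at w = -2, 4.
Second-derivative test with g''(w) = -2w + 2: g''(-2) = 6 > 0 ⇒ local minimum; g''(4) = -6 < 0 ⇒ local maximum.
Thus g has its local maximum at w = 4, with value 71/3.

4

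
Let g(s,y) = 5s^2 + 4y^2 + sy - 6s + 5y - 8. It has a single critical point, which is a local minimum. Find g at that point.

-931/79

∂g/∂s = 10s + y - 6 = 0 and ∂g/∂y = s + 8y + 5 = 0, so (s, y) = (53/79, -56/79).
The Hessian has g_{ss} = 10, g_{yy} = 8, g_{sy} = 1, giving D = 79 > 0 with g_{ss} > 0, so the point is a local minimum.
g(53/79, -56/79) = -931/79.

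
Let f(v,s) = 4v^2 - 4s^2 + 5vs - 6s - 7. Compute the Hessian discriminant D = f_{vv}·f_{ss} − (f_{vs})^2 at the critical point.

∂f/∂v = 8v + 5s = 0 and ∂f/∂s = 5v - 8s - 6 = 0, so (v, s) = (30/89, -48/89).
The Hessian has f_{vv} = 8, f_{ss} = -8, f_{vs} = 5, giving D = -89 < 0, so the point is a saddle point.
D = (8)·(-8) − (5)^2 = -89.

-89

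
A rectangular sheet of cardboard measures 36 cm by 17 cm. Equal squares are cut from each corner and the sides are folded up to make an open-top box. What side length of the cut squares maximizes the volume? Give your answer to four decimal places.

With cut size x, the volume is V(x) = x(36 − 2x)(17 − 2x) for 0 < x < 8.5.
V'(x) = 12x^2 − 212x + 612. Setting V'(x) = 0 gives x ≈ 3.6345 (the root in (0, 8.5)).
V''(x) = 24x − 212 is negative there, so this is the maximum; V ≈ 1016.1385.

3.6345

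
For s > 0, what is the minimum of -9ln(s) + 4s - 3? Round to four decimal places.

f'(s) = -9/s + 4 = 0 gives s = 9/4.
f''(s) = 9/s², which is positive for s > 0, so this is a local minimum.
f(9/4) = -9·ln(9/4) + 9 - 3 ≈ -1.2984.

-1.2984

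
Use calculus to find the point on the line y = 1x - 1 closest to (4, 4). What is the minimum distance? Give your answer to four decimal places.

Minimize D(x)^2 = (x - 4)^2 + (x - 5)^2.
d/dx[D^2] = 2(x - 4) + 2·1·(x - 5) = 0 ⇒ x = 9/2.
Then y = 7/2 and the distance is √(1/2) ≈ 0.7071.

0.7071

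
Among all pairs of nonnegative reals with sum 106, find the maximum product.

2809

With x + y = 106, the product is P(x) = x(106 − x).
P'(x) = 106 − 2x = 0 gives x = 53; P'' = −2 < 0, so this is the maximum.
P = 53·53 = 2809.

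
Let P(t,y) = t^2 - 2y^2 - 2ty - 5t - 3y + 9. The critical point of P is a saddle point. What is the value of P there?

∂P/∂t = 2t - 2y - 5 = 0 and ∂P/∂y = -2t - 4y - 3 = 0, so (t, y) = (7/6, -4/3).
The Hessian has P_{tt} = 2, P_{yy} = -4, P_{ty} = -2, giving D = -12 < 0, so the point is a saddle point.
P(7/6, -4/3) = 97/12.

97/12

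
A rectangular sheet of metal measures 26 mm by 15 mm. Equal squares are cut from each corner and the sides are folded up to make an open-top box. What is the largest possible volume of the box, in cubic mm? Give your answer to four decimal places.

540.1968

With cut size x, the volume is V(x) = x(26 − 2x)(15 − 2x) for 0 < x < 7.5.
V'(x) = 12x^2 − 164x + 390. Setting V'(x) = 0 gives x ≈ 3.0658 (the root in (0, 7.5)).
V''(x) = 24x − 164 is negative there, so this is the maximum; V ≈ 540.1968.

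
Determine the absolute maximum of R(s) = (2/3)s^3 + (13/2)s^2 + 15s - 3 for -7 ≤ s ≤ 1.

115/6

The derivative is 2s^2 + 13s + 15, which vanishes at s = -5 and s = -3/2.
Compare values at every candidate in [-7, 1]: R(-7) = -109/6,  R(-5) = 7/6,  R(-3/2) = -105/8,  R(1) = 115/6.
So the maximum is R(1) = 115/6.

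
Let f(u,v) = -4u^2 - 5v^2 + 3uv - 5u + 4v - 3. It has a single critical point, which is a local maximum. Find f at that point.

∂f/∂u = -8u + 3v - 5 = 0 and ∂f/∂v = 3u - 10v + 4 = 0, so (u, v) = (-38/71, 17/71).
The Hessian has f_{uu} = -8, f_{vv} = -10, f_{uv} = 3, giving D = 71 > 0 with f_{uu} < 0, so the point is a local maximum.
f(-38/71, 17/71) = -84/71.

-84/71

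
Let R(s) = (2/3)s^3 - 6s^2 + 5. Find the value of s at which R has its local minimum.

6

Critical points: R'(s) = 2s^2 - 12s vanishes at s = 0, 6.
R''(s) = 4s - 12. R''(0) = -12 < 0 ⇒ local maximum; R''(6) = 12 > 0 ⇒ local minimum.
Thus R has its local minimum at s = 6, with value -67.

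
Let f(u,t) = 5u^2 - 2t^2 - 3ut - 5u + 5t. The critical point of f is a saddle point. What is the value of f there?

0

∂f/∂u = 10u - 3t - 5 = 0 and ∂f/∂t = -3u - 4t + 5 = 0, so (u, t) = (5/7, 5/7).
The Hessian has f_{uu} = 10, f_{tt} = -4, f_{ut} = -3, giving D = -49 < 0, so the point is a saddle point.
f(5/7, 5/7) = 0.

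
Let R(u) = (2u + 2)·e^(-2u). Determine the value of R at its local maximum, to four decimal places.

2.7183

By the product rule, R'(u) = (-4u - 2)·e^(-2u). Since e^(-2u) > 0, the only critical point is u = -1/2.
R''(-1/2) has the same sign as -4 < 0, so this is a local maximum.
R(-1/2) = (1)·e^(1) ≈ 2.7183.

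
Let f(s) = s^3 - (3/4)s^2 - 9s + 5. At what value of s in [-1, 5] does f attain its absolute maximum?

The derivative is 3s^2 - (3/2)s - 9, whose only zero in [-1, 5] is s = 2.
Evaluating at the critical points and endpoints: f(-1) = 49/4,  f(2) = -8,  f(5) = 265/4.
Hence the absolute maximum is 265/4 at s = 5.

5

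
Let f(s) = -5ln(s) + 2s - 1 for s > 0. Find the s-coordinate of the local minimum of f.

5/2

f'(s) = -5/s + 2 = 0 gives s = 5/2.
f''(s) = 5/s², which is positive for s > 0, so this is a local minimum.
f(5/2) = -5·ln(5/2) + 5 - 1 ≈ -0.5815.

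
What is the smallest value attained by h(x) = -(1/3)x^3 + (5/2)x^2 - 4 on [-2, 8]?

h'(x) = -x^2 + 5x, which vanishes at x = 0 and x = 5.
Evaluating at the critical points and endpoints: h(-2) = 26/3, h(0) = -4, h(5) = 101/6, h(8) = -44/3.
Hence the absolute minimum is -44/3 at x = 8.

-44/3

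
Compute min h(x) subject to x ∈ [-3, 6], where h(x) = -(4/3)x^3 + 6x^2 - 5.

The derivative is -4x^2 + 12x, which vanishes at x = 0 and x = 3.
Compare values at every candidate in [-3, 6]: h(-3) = 85; h(0) = -5; h(3) = 13; h(6) = -77.
So the minimum is h(6) = -77.

-77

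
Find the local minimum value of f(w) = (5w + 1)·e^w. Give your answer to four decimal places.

By the product rule, f'(w) = (5w + 6)·e^w. Since e^w > 0, the only critical point is w = -6/5.
f''(-6/5) has the same sign as 5 > 0, so this is a local minimum.
f(-6/5) = (-5)·e^(-6/5) ≈ -1.5060.

-1.5060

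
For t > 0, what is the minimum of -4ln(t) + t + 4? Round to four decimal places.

R'(t) = -4/t + 1 = 0 gives t = 4.
R''(t) = 4/t², which is positive for t > 0, so this is a local minimum.
R(4) = -4·ln(4) + 4 + 4 ≈ 2.4548.

2.4548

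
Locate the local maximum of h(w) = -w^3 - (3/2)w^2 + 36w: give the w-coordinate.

3

h'(w) = -3w^2 - 3w + 36. Setting h'(w) = 0 gives w ∈ {-4, 3}.
Second-derivative test with h''(w) = -6w - 3: h''(-4) = 21 > 0 ⇒ local minimum; h''(3) = -21 < 0 ⇒ local maximum.
The local maximum is h(3) = 135/2.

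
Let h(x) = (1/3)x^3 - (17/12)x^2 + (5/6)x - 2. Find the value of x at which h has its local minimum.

h'(x) = x^2 - (17/6)x + 5/6 = 0 at x = 1/3, 5/2.
Second-derivative test with h''(x) = 2x - 17/6: h''(1/3) = -13/6 < 0 ⇒ local maximum; h''(5/2) = 13/6 > 0 ⇒ local minimum.
The local minimum is h(5/2) = -57/16.

5/2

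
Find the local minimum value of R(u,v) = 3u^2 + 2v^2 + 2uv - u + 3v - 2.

-15/4

∂R/∂u = 6u + 2v - 1 = 0 and ∂R/∂v = 2u + 4v + 3 = 0, so (u, v) = (1/2, -1).
The Hessian has R_{uu} = 6, R_{vv} = 4, R_{uv} = 2, giving D = 20 > 0 with R_{uu} > 0, so the point is a local minimum.
R(1/2, -1) = -15/4.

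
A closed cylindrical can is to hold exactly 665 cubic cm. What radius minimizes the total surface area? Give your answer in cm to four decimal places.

With radius r and height h, πr²h = 665 so h = 665/(πr²), and S(r) = 2πr² + 2πrh = 2πr² + 2·665/r.
S'(r) = 4πr − 2·665/r² = 0 ⇒ r³ = 665/(2π), so r ≈ 4.7302 and h = 2r ≈ 9.4604.
S''(r) = 4π + 4·665/r³ > 0, so this is the minimum; S ≈ 421.7570.

4.7302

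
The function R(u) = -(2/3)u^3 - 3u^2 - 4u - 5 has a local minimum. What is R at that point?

R'(u) = -2u^2 - 6u - 4 = 0 at u = -2, -1.
R''(u) = -4u - 6. R''(-2) = 2 > 0 ⇒ local minimum; R''(-1) = -2 < 0 ⇒ local maximum.
So the local minimum value is R(-2) = -11/3.

-11/3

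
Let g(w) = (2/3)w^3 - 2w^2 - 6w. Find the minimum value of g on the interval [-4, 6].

The derivative is 2w^2 - 4w - 6, which vanishes at w = -1 and w = 3.
Compare values at every candidate in [-4, 6]: g(-4) = -152/3,  g(-1) = 10/3,  g(3) = -18,  g(6) = 36.
The minimum over the interval is -152/3, attained at w = -4.

-152/3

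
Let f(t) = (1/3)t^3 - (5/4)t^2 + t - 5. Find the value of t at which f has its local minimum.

Critical points: f'(t) = t^2 - (5/2)t + 1 vanishes at t = 1/2, 2.
Second-derivative test with f''(t) = 2t - 5/2: f''(1/2) = -3/2 < 0 ⇒ local maximum; f''(2) = 3/2 > 0 ⇒ local minimum.
Thus f has its local minimum at t = 2, with value -16/3.

2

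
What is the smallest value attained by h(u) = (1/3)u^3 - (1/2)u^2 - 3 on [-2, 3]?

The derivative is u^2 - u, which vanishes at u = 0 and u = 1.
Compare values at every candidate in [-2, 3]: h(-2) = -23/3, h(0) = -3, h(1) = -19/6, h(3) = 3/2.
Hence the absolute minimum is -23/3 at u = -2.

-23/3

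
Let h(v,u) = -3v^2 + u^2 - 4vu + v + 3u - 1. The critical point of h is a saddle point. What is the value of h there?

∂h/∂v = -6v - 4u + 1 = 0 and ∂h/∂u = -4v + 2u + 3 = 0, so (v, u) = (1/2, -1/2).
The Hessian has h_{vv} = -6, h_{uu} = 2, h_{vu} = -4, giving D = -28 < 0, so the point is a saddle point.
h(1/2, -1/2) = -3/2.

-3/2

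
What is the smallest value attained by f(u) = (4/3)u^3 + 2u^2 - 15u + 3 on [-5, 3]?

-116/3

f'(u) = 4u^2 + 4u - 15, which vanishes at u = -5/2 and u = 3/2.
Evaluating at the critical points and endpoints: f(-5) = -116/3,  f(-5/2) = 193/6,  f(3/2) = -21/2,  f(3) = 12.
Hence the absolute minimum is -116/3 at u = -5.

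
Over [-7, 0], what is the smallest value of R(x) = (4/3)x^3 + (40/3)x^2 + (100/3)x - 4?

Differentiating, R'(x) = 4x^2 + (80/3)x + 100/3; which vanishes at x = -5 and x = -5/3.
Evaluating at the critical points and endpoints: R(-7) = -124/3, R(-5) = -4, R(-5/3) = -2324/81, R(0) = -4.
The minimum over the interval is -124/3, attained at x = -7.

-124/3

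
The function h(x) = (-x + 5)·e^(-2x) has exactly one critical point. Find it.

11/2

h'(x) = (-1)·e^(-2x) + (-x + 5)·(-2)·e^(-2x) = (2x - 11)·e^(-2x). Since e^(-2x) > 0, the only critical point is x = 11/2.
h''(11/2) has the same sign as 2 > 0, so this is a local minimum.
h(11/2) = (-1/2)·e^(-11) ≈ -0.0000.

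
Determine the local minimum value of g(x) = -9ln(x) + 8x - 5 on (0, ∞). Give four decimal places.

g'(x) = -9/x + 8 = 0 gives x = 9/8.
g''(x) = 9/x², which is positive for x > 0, so this is a local minimum.
g(9/8) = -9·ln(9/8) + 9 - 5 ≈ 2.9400.

2.9400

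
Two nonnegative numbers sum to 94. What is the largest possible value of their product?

2209

With x + y = 94, the product is P(x) = x(94 − x).
P'(x) = 94 − 2x = 0 gives x = 47; P'' = −2 < 0, so this is the maximum.
P = 47·47 = 2209.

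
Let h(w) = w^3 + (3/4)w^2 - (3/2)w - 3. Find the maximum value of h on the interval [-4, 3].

h'(w) = 3w^2 + (3/2)w - 3/2, which vanishes at w = -1 and w = 1/2.
Evaluating at the critical points and endpoints: h(-4) = -49,  h(-1) = -7/4,  h(1/2) = -55/16,  h(3) = 105/4.
The maximum over the interval is 105/4, attained at w = 3.

105/4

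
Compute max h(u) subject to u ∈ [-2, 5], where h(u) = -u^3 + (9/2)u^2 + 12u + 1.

The derivative is -3u^2 + 9u + 12, which vanishes at u = -1 and u = 4.
Compare values at every candidate in [-2, 5]: h(-2) = 3, h(-1) = -11/2, h(4) = 57, h(5) = 97/2.
So the maximum is h(4) = 57.

57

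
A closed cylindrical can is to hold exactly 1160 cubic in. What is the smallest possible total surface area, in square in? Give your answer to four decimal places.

611.1576

With radius r and height h, πr²h = 1160 so h = 1160/(πr²), and S(r) = 2πr² + 2πrh = 2πr² + 2·1160/r.
S'(r) = 4πr − 2·1160/r² = 0 ⇒ r³ = 1160/(2π), so r ≈ 5.6941 and h = 2r ≈ 11.3882.
S''(r) = 4π + 4·1160/r³ > 0, so this is the minimum; S ≈ 611.1576.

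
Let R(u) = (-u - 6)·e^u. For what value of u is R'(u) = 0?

Differentiating with the product rule gives R'(u) = (-u - 7)·e^u. Since e^u > 0, the only critical point is u = -7.
R''(-7) has the same sign as -1 < 0, so this is a local maximum.
R(-7) = (1)·e^(-7) ≈ 0.0009.

-7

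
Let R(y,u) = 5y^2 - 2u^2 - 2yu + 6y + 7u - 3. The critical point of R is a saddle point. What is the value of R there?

∂R/∂y = 10y - 2u + 6 = 0 and ∂R/∂u = -2y - 4u + 7 = 0, so (y, u) = (-5/22, 41/22).
The Hessian has R_{yy} = 10, R_{uu} = -4, R_{yu} = -2, giving D = -44 < 0, so the point is a saddle point.
R(-5/22, 41/22) = 125/44.

125/44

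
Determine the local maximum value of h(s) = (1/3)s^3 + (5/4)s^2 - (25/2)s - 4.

h'(s) = s^2 + (5/2)s - 25/2. Setting h'(s) = 0 gives s ∈ {-5, 5/2}.
h''(s) = 2s + 5/2. h''(-5) = -15/2 < 0 ⇒ local maximum; h''(5/2) = 15/2 > 0 ⇒ local minimum.
So the local maximum value is h(-5) = 577/12.

577/12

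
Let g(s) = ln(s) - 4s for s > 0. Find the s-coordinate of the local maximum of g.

g'(s) = 1/s − 4 = 0 gives s = 1/4.
g''(s) = -1/s², which is negative for s > 0, so this is a local maximum.
g(1/4) = 1·ln(1/4) - 1 ≈ -2.3863.

1/4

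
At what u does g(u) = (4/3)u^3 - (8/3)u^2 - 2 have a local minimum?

Critical points: g'(u) = 4u^2 - (16/3)u vanishes at u = 0, 4/3.
g''(u) = 8u - 16/3. g''(0) = -16/3 < 0 ⇒ local maximum; g''(4/3) = 16/3 > 0 ⇒ local minimum.
Thus g has its local minimum at u = 4/3, with value -290/81.

4/3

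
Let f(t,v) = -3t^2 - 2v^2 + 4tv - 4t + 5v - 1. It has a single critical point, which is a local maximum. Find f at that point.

∂f/∂t = -6t + 4v - 4 = 0 and ∂f/∂v = 4t - 4v + 5 = 0, so (t, v) = (1/2, 7/4).
The Hessian has f_{tt} = -6, f_{vv} = -4, f_{tv} = 4, giving D = 8 > 0 with f_{tt} < 0, so the point is a local maximum.
f(1/2, 7/4) = 19/8.

19/8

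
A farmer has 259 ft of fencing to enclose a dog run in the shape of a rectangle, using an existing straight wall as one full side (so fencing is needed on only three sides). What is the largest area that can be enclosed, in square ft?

Let the sides perpendicular to the wall have length x and the parallel side y, so 2x + y = 259 and the area is A = xy = x(259 − 2x).
A'(x) = 259 − 4x = 0 gives x = 259/4, and A''(x) = −4 < 0 confirms a maximum.
Then y = 259 − 2·259/4 = 259/2 and A = 67081/8.

67081/8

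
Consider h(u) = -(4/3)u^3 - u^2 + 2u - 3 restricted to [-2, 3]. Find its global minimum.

-42

h'(u) = -4u^2 - 2u + 2, which vanishes at u = -1 and u = 1/2.
Compare values at every candidate in [-2, 3]: h(-2) = -1/3, h(-1) = -14/3, h(1/2) = -29/12, h(3) = -42.
So the minimum is h(3) = -42.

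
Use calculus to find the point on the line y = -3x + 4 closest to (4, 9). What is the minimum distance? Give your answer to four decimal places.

Minimize D(x)^2 = (x - 4)^2 + (-3x - 5)^2.
d/dx[D^2] = 2(x - 4) + 2·(-3)·(-3x - 5) = 0 ⇒ x = -11/10.
Then y = 73/10 and the distance is √(289/10) ≈ 5.3759.

5.3759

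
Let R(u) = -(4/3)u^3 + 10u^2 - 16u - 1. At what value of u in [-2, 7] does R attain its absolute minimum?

7

R'(u) = -4u^2 + 20u - 16, which vanishes at u = 1 and u = 4.
Evaluating at the critical points and endpoints: R(-2) = 245/3, R(1) = -25/3, R(4) = 29/3, R(7) = -241/3.
Hence the absolute minimum is -241/3 at u = 7.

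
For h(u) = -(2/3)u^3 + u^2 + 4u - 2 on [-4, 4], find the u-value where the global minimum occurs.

The derivative is -2u^2 + 2u + 4, which vanishes at u = -1 and u = 2.
Compare values at every candidate in [-4, 4]: h(-4) = 122/3,  h(-1) = -13/3,  h(2) = 14/3,  h(4) = -38/3.
So the minimum is h(4) = -38/3.

4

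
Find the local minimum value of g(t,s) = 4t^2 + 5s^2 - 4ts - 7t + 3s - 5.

-517/64

∂g/∂t = 8t - 4s - 7 = 0 and ∂g/∂s = -4t + 10s + 3 = 0, so (t, s) = (29/32, 1/16).
The Hessian has g_{tt} = 8, g_{ss} = 10, g_{ts} = -4, giving D = 64 > 0 with g_{tt} > 0, so the point is a local minimum.
g(29/32, 1/16) = -517/64.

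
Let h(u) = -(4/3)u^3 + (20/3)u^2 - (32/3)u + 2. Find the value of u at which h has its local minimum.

4/3

h'(u) = -4u^2 + (40/3)u - 32/3. Setting h'(u) = 0 gives u ∈ {4/3, 2}.
h''(u) = -8u + 40/3. h''(4/3) = 8/3 > 0 ⇒ local minimum; h''(2) = -8/3 < 0 ⇒ local maximum.
The local minimum is h(4/3) = -286/81.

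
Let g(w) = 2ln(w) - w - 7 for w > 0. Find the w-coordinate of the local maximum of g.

2

g'(w) = 2/w − 1 = 0 gives w = 2.
g''(w) = -2/w², which is negative for w > 0, so this is a local maximum.
g(2) = 2·ln(2) - 2 - 7 ≈ -7.6137.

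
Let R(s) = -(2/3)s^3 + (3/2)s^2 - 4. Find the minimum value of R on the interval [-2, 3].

-17/2

Differentiating, R'(s) = -2s^2 + 3s; which vanishes at s = 0 and s = 3/2.
Candidates: R(-2) = 22/3; R(0) = -4; R(3/2) = -23/8; R(3) = -17/2.
Hence the absolute minimum is -17/2 at s = 3.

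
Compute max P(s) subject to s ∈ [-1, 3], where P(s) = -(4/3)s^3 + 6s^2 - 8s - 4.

P'(s) = -4s^2 + 12s - 8, which vanishes at s = 1 and s = 2.
Evaluating at the critical points and endpoints: P(-1) = 34/3, P(1) = -22/3, P(2) = -20/3, P(3) = -10.
So the maximum is P(-1) = 34/3.

34/3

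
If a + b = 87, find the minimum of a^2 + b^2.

With a + b = 87, a^2 + b^2 = a^2 + (87 − a)^2.
The derivative 2a − 2(87 − a) = 4a − 174 vanishes at a = 87/2; second derivative 4 > 0, a minimum.
The minimum is 2·(87/2)^2 = 7569/2.

7569/2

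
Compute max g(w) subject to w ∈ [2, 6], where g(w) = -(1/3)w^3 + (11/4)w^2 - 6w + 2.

g'(w) = -w^2 + (11/2)w - 6, whose only zero in [2, 6] is w = 4.
Compare values at every candidate in [2, 6]: g(2) = -5/3, g(4) = 2/3, g(6) = -7.
So the maximum is g(4) = 2/3.

2/3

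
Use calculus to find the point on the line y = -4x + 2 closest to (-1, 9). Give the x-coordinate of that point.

-29/17

Minimize D(x)^2 = (x + 1)^2 + (-4x - 7)^2.
d/dx[D^2] = 2(x + 1) + 2·(-4)·(-4x - 7) = 0 ⇒ x = -29/17.
Then y = 150/17 and the distance is √(9/17) ≈ 0.7276.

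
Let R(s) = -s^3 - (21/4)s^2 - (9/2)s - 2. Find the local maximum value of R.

-15/16

R'(s) = -3s^2 - (21/2)s - 9/2 = 0 at s = -3, -1/2.
Second-derivative test with R''(s) = -6s - 21/2: R''(-3) = 15/2 > 0 ⇒ local minimum; R''(-1/2) = -15/2 < 0 ⇒ local maximum.
So the local maximum value is R(-1/2) = -15/16.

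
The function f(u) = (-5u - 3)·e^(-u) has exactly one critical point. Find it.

2/5

By the product rule, f'(u) = (5u - 2)·e^(-u). Since e^(-u) > 0, the only critical point is u = 2/5.
f''(2/5) has the same sign as 5 > 0, so this is a local minimum.
f(2/5) = (-5)·e^(-2/5) ≈ -3.3516.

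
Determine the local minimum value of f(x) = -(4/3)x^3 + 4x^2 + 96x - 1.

f'(x) = -4x^2 + 8x + 96 = 0 at x = -4, 6.
f''(x) = -8x + 8. f''(-4) = 40 > 0 ⇒ local minimum; f''(6) = -40 < 0 ⇒ local maximum.
So the local minimum value is f(-4) = -707/3.

-707/3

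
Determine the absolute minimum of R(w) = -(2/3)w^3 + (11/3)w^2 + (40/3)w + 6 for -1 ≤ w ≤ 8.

R'(w) = -2w^2 + (22/3)w + 40/3, whose only zero in [-1, 8] is w = 5.
Compare values at every candidate in [-1, 8]: R(-1) = -3, R(5) = 81, R(8) = 6.
So the minimum is R(-1) = -3.

-3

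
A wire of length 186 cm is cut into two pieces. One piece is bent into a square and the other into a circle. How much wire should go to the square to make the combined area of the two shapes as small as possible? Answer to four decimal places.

104.1784

Let x be the length used for the square. Square side x/4; circle radius (186−x)/(2π).
A(x) = (x/4)² + π·((186−x)/(2π))² = x²/16 + (186−x)²/(4π) for 0 ≤ x ≤ 186. A'(x) = x/8 − (186−x)/(2π) = 0 gives x = 4·186/(π+4) ≈ 104.1784.
A'' = 1/8 + 1/(2π) > 0, so this gives the minimum combined area; x ≈ 104.1784 cm to the square.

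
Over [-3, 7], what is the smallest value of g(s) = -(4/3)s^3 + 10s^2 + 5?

5

The derivative is -4s^2 + 20s, which vanishes at s = 0 and s = 5.
Evaluating at the critical points and endpoints: g(-3) = 131,  g(0) = 5,  g(5) = 265/3,  g(7) = 113/3.
The minimum over the interval is 5, attained at s = 0.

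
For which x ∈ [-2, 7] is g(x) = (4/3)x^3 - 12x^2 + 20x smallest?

-2

The derivative is 4x^2 - 24x + 20, which vanishes at x = 1 and x = 5.
Evaluating at the critical points and endpoints: g(-2) = -296/3; g(1) = 28/3; g(5) = -100/3; g(7) = 28/3.
So the minimum is g(-2) = -296/3.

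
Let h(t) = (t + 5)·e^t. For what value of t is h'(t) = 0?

h'(t) = 1·e^t + (t + 5)·1·e^t = (t + 6)·e^t. Since e^t > 0, the only critical point is t = -6.
h''(-6) has the same sign as 1 > 0, so this is a local minimum.
h(-6) = (-1)·e^(-6) ≈ -0.0025.

-6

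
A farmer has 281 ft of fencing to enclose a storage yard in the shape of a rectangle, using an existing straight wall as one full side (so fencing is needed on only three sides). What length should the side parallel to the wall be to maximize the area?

Let the sides perpendicular to the wall have length x and the parallel side y, so 2x + y = 281 and the area is A = xy = x(281 − 2x).
A'(x) = 281 − 4x = 0 gives x = 281/4, and A''(x) = −4 < 0 confirms a maximum.
Then y = 281 − 2·281/4 = 281/2 and A = 78961/8.

281/2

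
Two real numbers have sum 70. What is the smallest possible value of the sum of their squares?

2450

With a + b = 70, a^2 + b^2 = a^2 + (70 − a)^2.
The derivative 2a − 2(70 − a) = 4a − 140 vanishes at a = 35; second derivative 4 > 0, a minimum.
The minimum is 2·(35)^2 = 2450.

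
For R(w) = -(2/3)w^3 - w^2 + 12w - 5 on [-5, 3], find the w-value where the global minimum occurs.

-3

The derivative is -2w^2 - 2w + 12, which vanishes at w = -3 and w = 2.
Compare values at every candidate in [-5, 3]: R(-5) = -20/3,  R(-3) = -32,  R(2) = 29/3,  R(3) = 4.
The minimum over the interval is -32, attained at w = -3.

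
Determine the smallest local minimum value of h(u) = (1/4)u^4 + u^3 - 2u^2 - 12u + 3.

h'(u) = u^3 + 3u^2 - 4u - 12 = 0 at u = -3, -2, 2.
Since h''(u) = 3u^2 + 6u - 4, we get h''(-3) = 5 > 0 ⇒ local minimum; h''(-2) = -4 < 0 ⇒ local maximum; h''(2) = 20 > 0 ⇒ local minimum.
The smallest local minimum is h(2) = -17.

-17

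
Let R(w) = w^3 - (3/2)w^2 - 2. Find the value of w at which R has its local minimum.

1

R'(w) = 3w^2 - 3w = 0 at w = 0, 1.
R''(w) = 6w - 3. R''(0) = -3 < 0 ⇒ local maximum; R''(1) = 3 > 0 ⇒ local minimum.
Thus R has its local minimum at w = 1, with value -5/2.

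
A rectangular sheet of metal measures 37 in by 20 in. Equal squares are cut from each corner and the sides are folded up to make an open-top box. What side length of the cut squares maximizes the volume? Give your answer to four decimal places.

With cut size x, the volume is V(x) = x(37 − 2x)(20 − 2x) for 0 < x < 10.
V'(x) = 12x^2 − 228x + 740. Setting V'(x) = 0 gives x ≈ 4.1537 (the root in (0, 10)).
V''(x) = 24x − 228 is negative there, so this is the maximum; V ≈ 1393.5294.

4.1537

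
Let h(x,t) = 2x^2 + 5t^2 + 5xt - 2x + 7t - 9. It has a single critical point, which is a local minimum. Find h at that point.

-323/15

∂h/∂x = 4x + 5t - 2 = 0 and ∂h/∂t = 5x + 10t + 7 = 0, so (x, t) = (11/3, -38/15).
The Hessian has h_{xx} = 4, h_{tt} = 10, h_{xt} = 5, giving D = 15 > 0 with h_{xx} > 0, so the point is a local minimum.
h(11/3, -38/15) = -323/15.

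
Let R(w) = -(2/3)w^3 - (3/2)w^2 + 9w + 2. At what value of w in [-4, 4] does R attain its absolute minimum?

The derivative is -2w^2 - 3w + 9, which vanishes at w = -3 and w = 3/2.
Evaluating at the critical points and endpoints: R(-4) = -46/3,  R(-3) = -41/2,  R(3/2) = 79/8,  R(4) = -86/3.
So the minimum is R(4) = -86/3.

4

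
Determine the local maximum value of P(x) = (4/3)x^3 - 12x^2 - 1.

P'(x) = 4x^2 - 24x = 0 at x = 0, 6.
Since P''(x) = 8x - 24, we get P''(0) = -24 < 0 ⇒ local maximum; P''(6) = 24 > 0 ⇒ local minimum.
So the local maximum value is P(0) = -1.

-1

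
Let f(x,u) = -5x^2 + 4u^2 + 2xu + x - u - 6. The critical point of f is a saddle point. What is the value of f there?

-503/84

∂f/∂x = -10x + 2u + 1 = 0 and ∂f/∂u = 2x + 8u - 1 = 0, so (x, u) = (5/42, 2/21).
The Hessian has f_{xx} = -10, f_{uu} = 8, f_{xu} = 2, giving D = -84 < 0, so the point is a saddle point.
f(5/42, 2/21) = -503/84.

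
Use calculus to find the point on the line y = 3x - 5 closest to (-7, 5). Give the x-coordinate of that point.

23/10

Minimize D(x)^2 = (x + 7)^2 + (3x - 10)^2.
d/dx[D^2] = 2(x + 7) + 2·3·(3x - 10) = 0 ⇒ x = 23/10.
Then y = 19/10 and the distance is √(961/10) ≈ 9.8031.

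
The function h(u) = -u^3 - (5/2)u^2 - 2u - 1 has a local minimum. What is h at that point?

Critical points: h'(u) = -3u^2 - 5u - 2 vanishes at u = -1, -2/3.
Since h''(u) = -6u - 5, we get h''(-1) = 1 > 0 ⇒ local minimum; h''(-2/3) = -1 < 0 ⇒ local maximum.
Thus h has its local minimum at u = -1, with value -1/2.

-1/2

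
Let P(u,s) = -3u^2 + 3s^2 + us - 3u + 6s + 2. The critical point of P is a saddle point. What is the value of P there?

∂P/∂u = -6u + s - 3 = 0 and ∂P/∂s = u + 6s + 6 = 0, so (u, s) = (-24/37, -33/37).
The Hessian has P_{uu} = -6, P_{ss} = 6, P_{us} = 1, giving D = -37 < 0, so the point is a saddle point.
P(-24/37, -33/37) = 11/37.

11/37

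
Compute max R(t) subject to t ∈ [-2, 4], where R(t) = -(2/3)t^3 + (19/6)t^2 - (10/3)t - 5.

59/3

R'(t) = -2t^2 + (19/3)t - 10/3, which vanishes at t = 2/3 and t = 5/2.
Evaluating at the critical points and endpoints: R(-2) = 59/3, R(2/3) = -487/81, R(5/2) = -95/24, R(4) = -31/3.
The maximum over the interval is 59/3, attained at t = -2.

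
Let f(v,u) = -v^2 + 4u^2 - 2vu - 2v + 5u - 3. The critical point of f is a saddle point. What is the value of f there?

∂f/∂v = -2v - 2u - 2 = 0 and ∂f/∂u = -2v + 8u + 5 = 0, so (v, u) = (-3/10, -7/10).
The Hessian has f_{vv} = -2, f_{uu} = 8, f_{vu} = -2, giving D = -20 < 0, so the point is a saddle point.
f(-3/10, -7/10) = -89/20.

-89/20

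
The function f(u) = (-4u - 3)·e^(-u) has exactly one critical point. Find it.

1/4

Differentiating with the product rule gives f'(u) = (4u - 1)·e^(-u). Since e^(-u) > 0, the only critical point is u = 1/4.
f''(1/4) has the same sign as 4 > 0, so this is a local minimum.
f(1/4) = (-4)·e^(-1/4) ≈ -3.1152.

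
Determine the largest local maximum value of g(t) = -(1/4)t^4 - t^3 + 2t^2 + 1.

33

g'(t) = -t^3 - 3t^2 + 4t = 0 at t = -4, 0, 1.
g''(t) = -3t^2 - 6t + 4. g''(-4) = -20 < 0 ⇒ local maximum; g''(0) = 4 > 0 ⇒ local minimum; g''(1) = -5 < 0 ⇒ local maximum.
So the largest local maximum value is g(-4) = 33.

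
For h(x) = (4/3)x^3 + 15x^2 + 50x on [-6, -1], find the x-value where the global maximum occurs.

-1

Differentiating, h'(x) = 4x^2 + 30x + 50; which vanishes at x = -5 and x = -5/2.
Evaluating at the critical points and endpoints: h(-6) = -48, h(-5) = -125/3, h(-5/2) = -625/12, h(-1) = -109/3.
The maximum over the interval is -109/3, attained at x = -1.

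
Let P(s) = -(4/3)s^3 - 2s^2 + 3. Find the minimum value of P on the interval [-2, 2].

-47/3

Differentiating, P'(s) = -4s^2 - 4s; which vanishes at s = -1 and s = 0.
Candidates: P(-2) = 17/3, P(-1) = 7/3, P(0) = 3, P(2) = -47/3.
So the minimum is P(2) = -47/3.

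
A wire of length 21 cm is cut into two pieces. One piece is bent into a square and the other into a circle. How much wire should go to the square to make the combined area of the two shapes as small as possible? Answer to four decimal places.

11.7621

Let x be the length used for the square. Square side x/4; circle radius (21−x)/(2π).
A(x) = (x/4)² + π·((21−x)/(2π))² = x²/16 + (21−x)²/(4π) for 0 ≤ x ≤ 21. A'(x) = x/8 − (21−x)/(2π) = 0 gives x = 4·21/(π+4) ≈ 11.7621.
A'' = 1/8 + 1/(2π) > 0, so this gives the minimum combined area; x ≈ 11.7621 cm to the square.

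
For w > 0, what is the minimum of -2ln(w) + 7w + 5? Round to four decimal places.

R'(w) = -2/w + 7 = 0 gives w = 2/7.
R''(w) = 2/w², which is positive for w > 0, so this is a local minimum.
R(2/7) = -2·ln(2/7) + 2 + 5 ≈ 9.5055.

9.5055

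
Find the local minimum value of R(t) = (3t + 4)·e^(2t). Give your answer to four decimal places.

-0.0383

By the product rule, R'(t) = (6t + 11)·e^(2t). Since e^(2t) > 0, the only critical point is t = -11/6.
R''(-11/6) has the same sign as 6 > 0, so this is a local minimum.
R(-11/6) = (-3/2)·e^(-11/3) ≈ -0.0383.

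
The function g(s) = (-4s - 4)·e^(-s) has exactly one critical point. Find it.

0

By the product rule, g'(s) = (4s)·e^(-s). Since e^(-s) > 0, the only critical point is s = 0.
g''(0) has the same sign as 4 > 0, so this is a local minimum.
g(0) = (-4)·e^(0) ≈ -4.0000.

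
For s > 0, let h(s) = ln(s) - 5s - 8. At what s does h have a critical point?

h'(s) = 1/s − 5 = 0 gives s = 1/5.
h''(s) = -1/s², which is negative for s > 0, so this is a local maximum.
h(1/5) = 1·ln(1/5) - 1 - 8 ≈ -10.6094.

1/5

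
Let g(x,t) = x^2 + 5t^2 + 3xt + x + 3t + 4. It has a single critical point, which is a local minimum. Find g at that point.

∂g/∂x = 2x + 3t + 1 = 0 and ∂g/∂t = 3x + 10t + 3 = 0, so (x, t) = (-1/11, -3/11).
The Hessian has g_{xx} = 2, g_{tt} = 10, g_{xt} = 3, giving D = 11 > 0 with g_{xx} > 0, so the point is a local minimum.
g(-1/11, -3/11) = 39/11.

39/11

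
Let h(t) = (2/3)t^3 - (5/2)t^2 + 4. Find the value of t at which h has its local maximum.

0

h'(t) = 2t^2 - 5t. Setting h'(t) = 0 gives t ∈ {0, 5/2}.
Since h''(t) = 4t - 5, we get h''(0) = -5 < 0 ⇒ local maximum; h''(5/2) = 5 > 0 ⇒ local minimum.
Thus h has its local maximum at t = 0, with value 4.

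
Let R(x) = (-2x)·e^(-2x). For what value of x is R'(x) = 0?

1/2

R'(x) = (-2)·e^(-2x) + (-2x)·(-2)·e^(-2x) = (4x - 2)·e^(-2x). Since e^(-2x) > 0, the only critical point is x = 1/2.
R''(1/2) has the same sign as 4 > 0, so this is a local minimum.
R(1/2) = (-1)·e^(-1) ≈ -0.3679.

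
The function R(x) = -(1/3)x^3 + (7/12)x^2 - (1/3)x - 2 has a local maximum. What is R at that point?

-167/81

R'(x) = -x^2 + (7/6)x - 1/3 = 0 at x = 1/2, 2/3.
R''(x) = -2x + 7/6. R''(1/2) = 1/6 > 0 ⇒ local minimum; R''(2/3) = -1/6 < 0 ⇒ local maximum.
The local maximum is R(2/3) = -167/81.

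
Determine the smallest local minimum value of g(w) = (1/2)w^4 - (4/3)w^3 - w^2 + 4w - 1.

Critical points: g'(w) = 2w^3 - 4w^2 - 2w + 4 vanishes at w = -1, 1, 2.
Since g''(w) = 6w^2 - 8w - 2, we get g''(-1) = 12 > 0 ⇒ local minimum; g''(1) = -4 < 0 ⇒ local maximum; g''(2) = 6 > 0 ⇒ local minimum.
Thus g has its smallest local minimum at w = -1, with value -25/6.

-25/6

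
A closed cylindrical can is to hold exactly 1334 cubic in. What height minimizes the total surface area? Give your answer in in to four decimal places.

With radius r and height h, πr²h = 1334 so h = 1334/(πr²), and S(r) = 2πr² + 2πrh = 2πr² + 2·1334/r.
S'(r) = 4πr − 2·1334/r² = 0 ⇒ r³ = 1334/(2π), so r ≈ 5.9657 and h = 2r ≈ 11.9313.
S''(r) = 4π + 4·1334/r³ > 0, so this is the minimum; S ≈ 670.8392.

11.9313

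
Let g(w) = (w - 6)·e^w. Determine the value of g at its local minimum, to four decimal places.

By the product rule, g'(w) = (w - 5)·e^w. Since e^w > 0, the only critical point is w = 5.
g''(5) has the same sign as 1 > 0, so this is a local minimum.
g(5) = (-1)·e^(5) ≈ -148.4132.

-148.4132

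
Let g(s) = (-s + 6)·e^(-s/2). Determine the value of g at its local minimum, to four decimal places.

By the product rule, g'(s) = ((1/2)s - 4)·e^(-s/2). Since e^(-s/2) > 0, the only critical point is s = 8.
g''(8) has the same sign as 1/2 > 0, so this is a local minimum.
g(8) = (-2)·e^(-4) ≈ -0.0366.

-0.0366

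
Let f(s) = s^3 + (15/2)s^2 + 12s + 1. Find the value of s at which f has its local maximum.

-4

f'(s) = 3s^2 + 15s + 12 = 0 at s = -4, -1.
f''(s) = 6s + 15. f''(-4) = -9 < 0 ⇒ local maximum; f''(-1) = 9 > 0 ⇒ local minimum.
So the local maximum value is f(-4) = 9.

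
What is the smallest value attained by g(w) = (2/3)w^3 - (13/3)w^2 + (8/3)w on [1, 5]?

Differentiating, g'(w) = 2w^2 - (26/3)w + 8/3; whose only zero in [1, 5] is w = 4.
Evaluating at the critical points and endpoints: g(1) = -1,  g(4) = -16,  g(5) = -35/3.
The minimum over the interval is -16, attained at w = 4.

-16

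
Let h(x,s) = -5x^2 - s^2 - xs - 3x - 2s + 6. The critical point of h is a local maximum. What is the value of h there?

∂h/∂x = -10x - s - 3 = 0 and ∂h/∂s = -x - 2s - 2 = 0, so (x, s) = (-4/19, -17/19).
The Hessian has h_{xx} = -10, h_{ss} = -2, h_{xs} = -1, giving D = 19 > 0 with h_{xx} < 0, so the point is a local maximum.
h(-4/19, -17/19) = 137/19.

137/19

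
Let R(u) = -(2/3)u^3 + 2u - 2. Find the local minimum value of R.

-10/3

R'(u) = -2u^2 + 2 = 0 at u = -1, 1.
Second-derivative test with R''(u) = -4u: R''(-1) = 4 > 0 ⇒ local minimum; R''(1) = -4 < 0 ⇒ local maximum.
Thus R has its local minimum at u = -1, with value -10/3.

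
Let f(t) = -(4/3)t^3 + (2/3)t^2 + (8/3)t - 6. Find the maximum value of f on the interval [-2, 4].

The derivative is -4t^2 + (4/3)t + 8/3, which vanishes at t = -2/3 and t = 1.
Evaluating at the critical points and endpoints: f(-2) = 2; f(-2/3) = -574/81; f(1) = -4; f(4) = -70.
The maximum over the interval is 2, attained at t = -2.

2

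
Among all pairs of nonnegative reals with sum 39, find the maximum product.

With x + y = 39, the product is P(x) = x(39 − x).
P'(x) = 39 − 2x = 0 gives x = 39/2; P'' = −2 < 0, so this is the maximum.
P = 39/2·39/2 = 1521/4.

1521/4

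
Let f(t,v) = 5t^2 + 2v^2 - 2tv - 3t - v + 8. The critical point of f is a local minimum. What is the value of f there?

259/36

∂f/∂t = 10t - 2v - 3 = 0 and ∂f/∂v = -2t + 4v - 1 = 0, so (t, v) = (7/18, 4/9).
The Hessian has f_{tt} = 10, f_{vv} = 4, f_{tv} = -2, giving D = 36 > 0 with f_{tt} > 0, so the point is a local minimum.
f(7/18, 4/9) = 259/36.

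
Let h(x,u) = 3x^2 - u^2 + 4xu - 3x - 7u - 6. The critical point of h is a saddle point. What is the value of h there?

-57/14

∂h/∂x = 6x + 4u - 3 = 0 and ∂h/∂u = 4x - 2u - 7 = 0, so (x, u) = (17/14, -15/14).
The Hessian has h_{xx} = 6, h_{uu} = -2, h_{xu} = 4, giving D = -28 < 0, so the point is a saddle point.
h(17/14, -15/14) = -57/14.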